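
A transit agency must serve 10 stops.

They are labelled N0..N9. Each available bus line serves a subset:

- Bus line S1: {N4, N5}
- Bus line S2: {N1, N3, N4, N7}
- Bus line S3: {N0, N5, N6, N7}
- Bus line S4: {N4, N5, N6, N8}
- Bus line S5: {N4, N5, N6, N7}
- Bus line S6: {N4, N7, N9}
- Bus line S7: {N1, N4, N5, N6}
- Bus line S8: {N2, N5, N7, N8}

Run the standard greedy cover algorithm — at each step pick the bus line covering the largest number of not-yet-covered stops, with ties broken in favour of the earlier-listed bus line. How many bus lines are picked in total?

Greedy: pick S2 (covers 4 new) → pick S3 (covers 3 new) → pick S8 (covers 2 new) → pick S6 (covers 1 new). Total picks: 4.

4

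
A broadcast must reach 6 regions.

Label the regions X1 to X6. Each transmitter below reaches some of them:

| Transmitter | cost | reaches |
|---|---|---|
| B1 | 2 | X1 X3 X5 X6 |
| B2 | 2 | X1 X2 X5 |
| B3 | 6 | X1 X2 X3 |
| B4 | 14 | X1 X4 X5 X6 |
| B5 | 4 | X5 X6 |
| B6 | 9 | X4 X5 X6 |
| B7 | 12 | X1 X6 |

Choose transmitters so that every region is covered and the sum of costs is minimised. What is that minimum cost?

13

B1, B2, B6 together cover every region (B1 ∪ B2 ∪ B6 = {X1, X2, X3, X4, X5, X6}); total cost 2 + 2 + 9 = 13.
No covering selection has total cost below 13.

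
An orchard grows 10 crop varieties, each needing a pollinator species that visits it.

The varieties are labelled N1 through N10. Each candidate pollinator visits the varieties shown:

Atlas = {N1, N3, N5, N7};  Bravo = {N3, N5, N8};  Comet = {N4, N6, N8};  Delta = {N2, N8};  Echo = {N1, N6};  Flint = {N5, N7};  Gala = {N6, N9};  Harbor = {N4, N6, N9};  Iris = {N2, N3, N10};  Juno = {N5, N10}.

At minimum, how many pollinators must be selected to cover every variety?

Atlas and Comet and Harbor and Iris together: Atlas ∪ Comet ∪ Harbor ∪ Iris = {N1, N2, N3, N4, N5, N6, N7, N8, N9, N10} — every variety is covered.
No 3 of the 10 pollinators cover everything (all 120 combinations miss at least one variety), so 4 is optimal.

4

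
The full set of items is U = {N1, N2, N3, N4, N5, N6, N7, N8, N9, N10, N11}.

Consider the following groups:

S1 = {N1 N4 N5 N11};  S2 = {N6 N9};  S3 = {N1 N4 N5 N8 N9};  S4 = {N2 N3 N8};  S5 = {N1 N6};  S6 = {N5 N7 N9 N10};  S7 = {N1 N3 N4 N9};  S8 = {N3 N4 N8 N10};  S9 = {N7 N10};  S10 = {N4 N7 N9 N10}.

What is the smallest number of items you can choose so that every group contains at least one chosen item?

4

The 4 items {N1, N6, N8, N10} hit every group.
The groups S1, S2, S4, S9 are pairwise disjoint, so any hitting set needs a separate item for each — at least 4. Hence 4 is optimal.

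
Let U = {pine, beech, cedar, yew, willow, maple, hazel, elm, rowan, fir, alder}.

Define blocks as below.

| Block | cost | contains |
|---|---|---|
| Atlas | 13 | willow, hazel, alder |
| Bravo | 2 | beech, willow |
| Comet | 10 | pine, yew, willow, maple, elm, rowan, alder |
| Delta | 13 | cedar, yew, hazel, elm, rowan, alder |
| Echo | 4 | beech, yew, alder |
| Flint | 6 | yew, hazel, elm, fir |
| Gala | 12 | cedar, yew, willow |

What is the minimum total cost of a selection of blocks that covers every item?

30

Bravo, Comet, Flint, Gala together cover every item (Bravo ∪ Comet ∪ Flint ∪ Gala = {pine, beech, cedar, yew, willow, maple, hazel, elm, rowan, fir, alder}); total cost 2 + 10 + 6 + 12 = 30.
No covering selection has total cost below 30.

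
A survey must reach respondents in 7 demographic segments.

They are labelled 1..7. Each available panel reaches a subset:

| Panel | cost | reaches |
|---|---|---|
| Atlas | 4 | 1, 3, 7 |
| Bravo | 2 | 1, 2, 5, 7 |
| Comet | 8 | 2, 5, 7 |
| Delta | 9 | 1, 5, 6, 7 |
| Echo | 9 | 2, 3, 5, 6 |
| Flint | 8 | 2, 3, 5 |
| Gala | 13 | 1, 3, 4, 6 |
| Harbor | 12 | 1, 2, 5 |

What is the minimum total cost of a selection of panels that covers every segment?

Bravo, Gala together cover every segment (Bravo ∪ Gala = {1, 2, 3, 4, 5, 6, 7}); total cost 2 + 13 = 15.
The greedy pick Bravo, Atlas, Gala costs 19; no covering selection beats 15.

15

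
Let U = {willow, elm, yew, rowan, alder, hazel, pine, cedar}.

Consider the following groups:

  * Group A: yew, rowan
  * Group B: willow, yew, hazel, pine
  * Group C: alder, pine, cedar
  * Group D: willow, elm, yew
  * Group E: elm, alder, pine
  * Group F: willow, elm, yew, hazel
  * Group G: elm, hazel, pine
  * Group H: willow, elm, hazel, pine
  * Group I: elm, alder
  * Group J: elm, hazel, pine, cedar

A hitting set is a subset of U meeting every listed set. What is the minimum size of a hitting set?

3

Take T = {yew, alder, hazel}. Each listed group contains at least one of these, so T is a hitting set of size 3.
No choice of 2 items meets every group, so 3 is the minimum.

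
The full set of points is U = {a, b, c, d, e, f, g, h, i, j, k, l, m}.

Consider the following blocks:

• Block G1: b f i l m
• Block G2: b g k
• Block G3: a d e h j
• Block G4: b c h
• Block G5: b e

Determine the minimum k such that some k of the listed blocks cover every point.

G1 and G2 and G3 and G4 together: G1 ∪ G2 ∪ G3 ∪ G4 = {a, b, c, d, e, f, g, h, i, j, k, l, m} — every point is covered.
Only G4 contains c, so G4 is forced; the remaining 10 points need at least 3 more blocks (each remaining block adds at most 4) — so at least 4 blocks are needed, and 4 is optimal.

4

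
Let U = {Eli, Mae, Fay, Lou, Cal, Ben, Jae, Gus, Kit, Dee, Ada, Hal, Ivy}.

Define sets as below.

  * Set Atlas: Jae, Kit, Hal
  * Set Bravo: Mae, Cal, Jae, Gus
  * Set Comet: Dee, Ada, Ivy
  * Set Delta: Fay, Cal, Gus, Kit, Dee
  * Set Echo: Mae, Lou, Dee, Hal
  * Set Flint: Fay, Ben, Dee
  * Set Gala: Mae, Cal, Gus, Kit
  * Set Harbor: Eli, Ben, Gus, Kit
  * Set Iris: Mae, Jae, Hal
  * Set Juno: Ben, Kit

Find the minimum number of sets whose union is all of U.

Bravo and Comet and Echo and Flint and Harbor together: Bravo ∪ Comet ∪ Echo ∪ Flint ∪ Harbor = {Eli, Mae, Fay, Lou, Cal, Ben, Jae, Gus, Kit, Dee, Ada, Hal, Ivy} — every item is covered.
No 4 of the 10 sets cover everything (all 210 combinations miss at least one item), so 5 is optimal.

5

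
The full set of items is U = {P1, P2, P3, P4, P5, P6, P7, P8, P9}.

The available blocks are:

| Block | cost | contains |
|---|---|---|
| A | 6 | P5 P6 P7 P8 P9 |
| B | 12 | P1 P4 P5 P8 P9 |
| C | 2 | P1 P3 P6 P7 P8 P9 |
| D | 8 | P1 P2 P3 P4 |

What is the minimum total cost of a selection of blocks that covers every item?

14

A, D together cover every item (A ∪ D = {P1, P2, P3, P4, P5, P6, P7, P8, P9}); total cost 6 + 8 = 14.
The greedy pick C, D, A costs 16; no covering selection beats 14.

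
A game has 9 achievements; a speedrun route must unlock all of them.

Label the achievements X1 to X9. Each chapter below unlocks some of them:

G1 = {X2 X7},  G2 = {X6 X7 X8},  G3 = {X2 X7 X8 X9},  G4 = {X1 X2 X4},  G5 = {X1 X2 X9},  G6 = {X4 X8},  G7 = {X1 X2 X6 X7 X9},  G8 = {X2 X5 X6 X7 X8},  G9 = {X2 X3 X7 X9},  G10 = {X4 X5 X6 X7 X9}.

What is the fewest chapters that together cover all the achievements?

3

Take {G4, G8, G9}. Their union is {X1, X2, X3, X4, X5, X6, X7, X8, X9}, which is all 9 achievements.
Only G9 contains X3, so G9 is forced; the remaining 5 achievements need at least 2 more chapters (each remaining chapter adds at most 3) — so at least 3 chapters are needed, and 3 is optimal.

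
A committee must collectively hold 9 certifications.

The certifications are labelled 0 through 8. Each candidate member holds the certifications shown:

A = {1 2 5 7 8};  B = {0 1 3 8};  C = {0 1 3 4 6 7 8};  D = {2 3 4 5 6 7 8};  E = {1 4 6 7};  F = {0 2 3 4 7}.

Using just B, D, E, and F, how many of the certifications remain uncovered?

0

Union of B, D, E, F = {0, 1, 2, 3, 4, 5, 6, 7, 8} — that's every certification, so 0 are uncovered.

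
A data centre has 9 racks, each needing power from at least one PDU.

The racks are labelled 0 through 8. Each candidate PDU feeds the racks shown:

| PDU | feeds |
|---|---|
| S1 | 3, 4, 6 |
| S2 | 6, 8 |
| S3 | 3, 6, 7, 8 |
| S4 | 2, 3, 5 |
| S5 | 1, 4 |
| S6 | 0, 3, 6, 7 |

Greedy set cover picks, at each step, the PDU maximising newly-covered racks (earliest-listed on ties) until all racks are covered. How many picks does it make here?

4

Greedy: pick S3 (covers 4 new) → pick S4 (covers 2 new) → pick S5 (covers 2 new) → pick S6 (covers 1 new). Total picks: 4.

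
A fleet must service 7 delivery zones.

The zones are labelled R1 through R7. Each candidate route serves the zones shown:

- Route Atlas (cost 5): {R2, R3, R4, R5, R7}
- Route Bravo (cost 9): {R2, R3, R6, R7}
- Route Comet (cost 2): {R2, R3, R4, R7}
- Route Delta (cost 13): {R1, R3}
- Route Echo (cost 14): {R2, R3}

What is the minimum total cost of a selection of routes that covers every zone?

27

Atlas, Bravo, Delta together cover every zone (Atlas ∪ Bravo ∪ Delta = {R1, R2, R3, R4, R5, R6, R7}); total cost 5 + 9 + 13 = 27.
The greedy pick Comet, Atlas, Bravo, Delta costs 29; no covering selection beats 27.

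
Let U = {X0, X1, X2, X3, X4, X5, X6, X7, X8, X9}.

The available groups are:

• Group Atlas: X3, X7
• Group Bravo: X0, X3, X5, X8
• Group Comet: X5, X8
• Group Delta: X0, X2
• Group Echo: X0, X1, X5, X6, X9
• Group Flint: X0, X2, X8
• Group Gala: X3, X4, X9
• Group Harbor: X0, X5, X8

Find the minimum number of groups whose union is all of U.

Take {Atlas, Echo, Flint, Gala}. Their union is {X0, X1, X2, X3, X4, X5, X6, X7, X8, X9}, which is all 10 points.
Only Echo contains X1, so Echo is forced; the remaining 5 points need at least 3 more groups (each remaining group adds at most 2) — so at least 4 groups are needed, and 4 is optimal.

4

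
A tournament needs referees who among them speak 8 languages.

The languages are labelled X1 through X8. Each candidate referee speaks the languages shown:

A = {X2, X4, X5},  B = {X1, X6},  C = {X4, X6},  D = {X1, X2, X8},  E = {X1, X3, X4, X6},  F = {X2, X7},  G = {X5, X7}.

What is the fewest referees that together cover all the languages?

Take {D, E, G}. Their union is {X1, X2, X3, X4, X5, X6, X7, X8}, which is all 8 languages.
Only E contains X3, so E is forced; the remaining 4 languages need at least 2 more referees (each remaining referee adds at most 2) — so at least 3 referees are needed, and 3 is optimal.

3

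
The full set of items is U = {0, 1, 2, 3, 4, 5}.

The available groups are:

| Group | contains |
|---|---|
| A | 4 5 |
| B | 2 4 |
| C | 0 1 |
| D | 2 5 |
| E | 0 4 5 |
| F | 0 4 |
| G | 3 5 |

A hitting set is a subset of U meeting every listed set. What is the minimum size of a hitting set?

H = {0, 2, 5} meets every group (each contains at least one member of H), and |H| = 3.
The groups B, C, G are pairwise disjoint, so any hitting set needs a separate item for each — at least 3. Hence 3 is optimal.

3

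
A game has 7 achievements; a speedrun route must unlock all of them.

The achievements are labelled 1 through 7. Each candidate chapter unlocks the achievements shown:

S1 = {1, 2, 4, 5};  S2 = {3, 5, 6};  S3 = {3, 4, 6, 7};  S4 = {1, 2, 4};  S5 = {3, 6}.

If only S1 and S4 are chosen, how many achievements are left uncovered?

3

Union of S1, S4 = {1, 2, 4, 5}.
Not covered: 3, 6, 7 — 3 achievements.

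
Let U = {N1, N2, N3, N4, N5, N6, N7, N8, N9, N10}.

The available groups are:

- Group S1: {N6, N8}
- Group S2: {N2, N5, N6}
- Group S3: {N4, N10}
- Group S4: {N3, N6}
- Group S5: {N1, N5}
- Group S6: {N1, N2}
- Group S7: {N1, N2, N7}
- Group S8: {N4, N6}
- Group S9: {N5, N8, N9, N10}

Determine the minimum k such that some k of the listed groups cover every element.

4

S3 and S4 and S7 and S9 together: S3 ∪ S4 ∪ S7 ∪ S9 = {N1, N2, N3, N4, N5, N6, N7, N8, N9, N10} — every element is covered.
No 3 of the 9 groups cover everything (all 84 combinations miss at least one element), so 4 is optimal.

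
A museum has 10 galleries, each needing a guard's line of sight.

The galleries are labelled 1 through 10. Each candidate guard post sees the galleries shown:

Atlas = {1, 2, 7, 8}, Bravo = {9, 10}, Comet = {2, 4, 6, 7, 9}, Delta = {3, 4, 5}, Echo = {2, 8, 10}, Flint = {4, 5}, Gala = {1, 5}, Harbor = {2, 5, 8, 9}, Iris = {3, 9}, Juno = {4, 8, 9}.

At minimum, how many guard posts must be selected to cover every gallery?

4

Comet and Delta and Echo and Gala together: Comet ∪ Delta ∪ Echo ∪ Gala = {1, 2, 3, 4, 5, 6, 7, 8, 9, 10} — every gallery is covered.
Only Comet contains 6, so Comet is forced; the remaining 5 galleries need at least 3 more guard posts (each remaining guard post adds at most 2) — so at least 4 guard posts are needed, and 4 is optimal.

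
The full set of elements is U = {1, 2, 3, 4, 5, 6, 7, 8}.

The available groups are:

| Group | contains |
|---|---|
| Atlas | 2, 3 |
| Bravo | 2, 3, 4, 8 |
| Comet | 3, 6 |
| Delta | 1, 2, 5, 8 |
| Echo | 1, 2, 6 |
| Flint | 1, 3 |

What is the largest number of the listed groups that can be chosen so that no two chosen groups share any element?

2

Comet, Delta are pairwise disjoint (Comet={3,6}; Delta={1,2,5,8}).
Every remaining group overlaps one of these, and no 3 of the listed groups are pairwise disjoint, so 2 is the maximum.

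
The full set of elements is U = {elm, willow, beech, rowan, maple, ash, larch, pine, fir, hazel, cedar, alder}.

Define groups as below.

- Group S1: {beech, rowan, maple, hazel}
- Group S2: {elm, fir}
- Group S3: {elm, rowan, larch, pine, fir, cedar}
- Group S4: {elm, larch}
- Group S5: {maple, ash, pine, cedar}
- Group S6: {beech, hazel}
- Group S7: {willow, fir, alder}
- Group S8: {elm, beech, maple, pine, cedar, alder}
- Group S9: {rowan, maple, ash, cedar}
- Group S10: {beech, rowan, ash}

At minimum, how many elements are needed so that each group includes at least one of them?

Take H = {elm, willow, ash, hazel}. Each listed group contains at least one of these, so H is a hitting set of size 4.
The groups S4, S5, S6, S7 are pairwise disjoint, so any hitting set needs a separate element for each — at least 4. Hence 4 is optimal.

4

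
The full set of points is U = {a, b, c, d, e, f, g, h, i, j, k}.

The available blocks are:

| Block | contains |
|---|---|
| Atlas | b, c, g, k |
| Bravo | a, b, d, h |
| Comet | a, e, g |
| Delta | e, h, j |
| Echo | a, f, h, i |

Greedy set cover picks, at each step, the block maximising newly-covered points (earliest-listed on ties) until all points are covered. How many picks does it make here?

4

Greedy: pick Atlas (covers 4 new) → pick Echo (covers 4 new) → pick Delta (covers 2 new) → pick Bravo (covers 1 new). Total picks: 4.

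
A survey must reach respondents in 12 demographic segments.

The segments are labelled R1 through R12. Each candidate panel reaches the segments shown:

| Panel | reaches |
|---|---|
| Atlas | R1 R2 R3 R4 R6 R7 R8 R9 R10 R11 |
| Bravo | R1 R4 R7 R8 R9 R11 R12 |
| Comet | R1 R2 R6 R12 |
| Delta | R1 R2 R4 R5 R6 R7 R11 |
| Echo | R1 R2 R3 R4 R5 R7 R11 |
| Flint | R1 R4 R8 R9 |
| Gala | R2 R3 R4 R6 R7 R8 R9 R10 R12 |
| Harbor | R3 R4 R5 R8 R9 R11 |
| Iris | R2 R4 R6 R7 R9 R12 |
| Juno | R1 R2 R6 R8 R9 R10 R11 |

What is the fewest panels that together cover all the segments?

Take {Echo, Gala}. Their union is {R1, R2, R3, R4, R5, R6, R7, R8, R9, R10, R11, R12}, which is all 12 segments.
No single panel has all 12 segments (the largest, Atlas, has 10), so 2 is optimal.

2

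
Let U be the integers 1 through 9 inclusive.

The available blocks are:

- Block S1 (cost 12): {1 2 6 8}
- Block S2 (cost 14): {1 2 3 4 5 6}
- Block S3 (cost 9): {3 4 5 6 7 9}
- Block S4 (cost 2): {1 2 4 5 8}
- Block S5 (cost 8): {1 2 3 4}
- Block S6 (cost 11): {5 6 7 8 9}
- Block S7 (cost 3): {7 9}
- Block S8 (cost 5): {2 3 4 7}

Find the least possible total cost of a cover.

11

S3, S4 together cover every point (S3 ∪ S4 = {1, 2, 3, 4, 5, 6, 7, 8, 9}); total cost 9 + 2 = 11.
The greedy pick S4, S7, S3 costs 14; no covering selection beats 11.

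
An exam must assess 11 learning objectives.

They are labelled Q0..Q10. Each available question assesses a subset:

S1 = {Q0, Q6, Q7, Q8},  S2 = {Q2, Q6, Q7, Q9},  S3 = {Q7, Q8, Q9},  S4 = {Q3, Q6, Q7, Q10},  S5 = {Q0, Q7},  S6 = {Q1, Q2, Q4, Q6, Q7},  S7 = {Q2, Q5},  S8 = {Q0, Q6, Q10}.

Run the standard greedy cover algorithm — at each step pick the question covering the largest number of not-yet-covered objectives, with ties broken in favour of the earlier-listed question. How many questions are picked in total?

5

Greedy: pick S6 (covers 5 new) → pick S1 (covers 2 new) → pick S4 (covers 2 new) → pick S2 (covers 1 new) → pick S7 (covers 1 new). Total picks: 5.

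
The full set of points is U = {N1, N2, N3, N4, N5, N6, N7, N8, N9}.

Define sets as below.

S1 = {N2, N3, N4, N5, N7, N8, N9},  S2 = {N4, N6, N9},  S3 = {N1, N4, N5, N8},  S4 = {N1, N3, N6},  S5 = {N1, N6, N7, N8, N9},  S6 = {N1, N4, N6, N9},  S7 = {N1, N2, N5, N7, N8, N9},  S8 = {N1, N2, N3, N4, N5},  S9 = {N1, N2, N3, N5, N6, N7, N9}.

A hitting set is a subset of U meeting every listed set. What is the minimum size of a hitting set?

2

The 2 points {N5, N6} hit every set.
No single point lies in every set, so at least 2 are needed and 2 is optimal.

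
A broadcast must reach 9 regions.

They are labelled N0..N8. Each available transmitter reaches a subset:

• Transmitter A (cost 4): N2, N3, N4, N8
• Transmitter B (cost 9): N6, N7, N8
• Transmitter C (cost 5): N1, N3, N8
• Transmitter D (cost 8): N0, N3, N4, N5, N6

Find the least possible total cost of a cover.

A, B, C, D together cover every region (A ∪ B ∪ C ∪ D = {N0, N1, N2, N3, N4, N5, N6, N7, N8}); total cost 4 + 9 + 5 + 8 = 26.
No covering selection has total cost below 26.

26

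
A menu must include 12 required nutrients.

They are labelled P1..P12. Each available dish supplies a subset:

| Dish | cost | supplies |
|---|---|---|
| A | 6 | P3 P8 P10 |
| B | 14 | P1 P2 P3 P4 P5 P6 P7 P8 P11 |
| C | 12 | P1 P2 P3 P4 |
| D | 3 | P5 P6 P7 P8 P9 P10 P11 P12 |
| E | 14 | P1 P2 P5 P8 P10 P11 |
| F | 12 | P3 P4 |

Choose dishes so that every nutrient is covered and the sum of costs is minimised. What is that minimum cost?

C, D together cover every nutrient (C ∪ D = {P1, P2, P3, P4, P5, P6, P7, P8, P9, P10, P11, P12}); total cost 12 + 3 = 15.
No covering selection has total cost below 15.

15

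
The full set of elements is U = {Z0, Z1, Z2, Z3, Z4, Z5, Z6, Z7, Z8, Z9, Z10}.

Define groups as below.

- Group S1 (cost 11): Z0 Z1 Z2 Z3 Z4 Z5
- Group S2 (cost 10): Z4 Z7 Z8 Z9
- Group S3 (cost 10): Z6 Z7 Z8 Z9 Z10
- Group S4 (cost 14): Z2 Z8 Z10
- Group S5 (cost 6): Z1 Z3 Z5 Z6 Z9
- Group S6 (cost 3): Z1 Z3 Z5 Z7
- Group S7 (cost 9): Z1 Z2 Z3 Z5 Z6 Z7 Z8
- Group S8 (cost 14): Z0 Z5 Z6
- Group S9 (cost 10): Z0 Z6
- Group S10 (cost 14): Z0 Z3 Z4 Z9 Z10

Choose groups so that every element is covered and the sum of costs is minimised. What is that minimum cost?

21

S1, S3 together cover every element (S1 ∪ S3 = {Z0, Z1, Z2, Z3, Z4, Z5, Z6, Z7, Z8, Z9, Z10}); total cost 11 + 10 = 21.
The greedy pick S6, S3, S1 costs 24; no covering selection beats 21.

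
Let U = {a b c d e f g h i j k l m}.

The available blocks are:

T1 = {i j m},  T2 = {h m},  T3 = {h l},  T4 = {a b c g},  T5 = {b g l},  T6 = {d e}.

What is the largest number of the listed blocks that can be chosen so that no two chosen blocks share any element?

4

T1, T3, T4, T6 are pairwise disjoint (T1={i,j,m}; T3={h,l}; T4={a,b,c,g}; T6={d,e}).
Every remaining block overlaps one of these, and no 5 of the listed blocks are pairwise disjoint, so 4 is the maximum.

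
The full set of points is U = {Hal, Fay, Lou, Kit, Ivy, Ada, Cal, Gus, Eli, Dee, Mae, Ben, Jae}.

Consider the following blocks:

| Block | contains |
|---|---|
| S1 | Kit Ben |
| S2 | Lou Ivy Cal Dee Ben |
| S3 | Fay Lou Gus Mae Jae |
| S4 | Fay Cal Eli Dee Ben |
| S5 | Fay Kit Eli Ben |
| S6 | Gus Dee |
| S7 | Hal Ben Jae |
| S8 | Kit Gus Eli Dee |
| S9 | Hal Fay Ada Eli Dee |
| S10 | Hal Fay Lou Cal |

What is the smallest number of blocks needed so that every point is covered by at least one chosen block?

Take {S2, S3, S5, S9}. Their union is {Hal, Fay, Lou, Kit, Ivy, Ada, Cal, Gus, Eli, Dee, Mae, Ben, Jae}, which is all 13 points.
No 3 of the 10 blocks cover everything (all 120 combinations miss at least one point), so 4 is optimal.

4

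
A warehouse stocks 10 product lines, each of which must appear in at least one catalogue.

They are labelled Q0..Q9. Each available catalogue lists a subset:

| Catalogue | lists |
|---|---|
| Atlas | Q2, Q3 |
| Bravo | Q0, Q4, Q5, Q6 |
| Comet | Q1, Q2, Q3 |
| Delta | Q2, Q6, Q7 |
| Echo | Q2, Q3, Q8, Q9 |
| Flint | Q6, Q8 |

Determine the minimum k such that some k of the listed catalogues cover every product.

4

Take {Bravo, Comet, Delta, Echo}. Their union is {Q0, Q1, Q2, Q3, Q4, Q5, Q6, Q7, Q8, Q9}, which is all 10 products.
Only Delta contains Q7, so Delta is forced; the remaining 7 products need at least 3 more catalogues (each remaining catalogue adds at most 3) — so at least 4 catalogues are needed, and 4 is optimal.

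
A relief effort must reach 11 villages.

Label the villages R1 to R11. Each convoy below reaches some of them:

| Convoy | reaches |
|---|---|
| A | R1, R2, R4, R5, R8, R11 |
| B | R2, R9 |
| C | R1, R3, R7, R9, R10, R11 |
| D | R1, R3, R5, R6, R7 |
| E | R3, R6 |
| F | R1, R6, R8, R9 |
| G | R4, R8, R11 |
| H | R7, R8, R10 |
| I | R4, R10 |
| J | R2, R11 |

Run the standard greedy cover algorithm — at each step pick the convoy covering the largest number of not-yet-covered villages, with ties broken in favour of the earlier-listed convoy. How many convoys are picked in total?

Greedy: pick A (covers 6 new) → pick C (covers 4 new) → pick D (covers 1 new). Total picks: 3.

3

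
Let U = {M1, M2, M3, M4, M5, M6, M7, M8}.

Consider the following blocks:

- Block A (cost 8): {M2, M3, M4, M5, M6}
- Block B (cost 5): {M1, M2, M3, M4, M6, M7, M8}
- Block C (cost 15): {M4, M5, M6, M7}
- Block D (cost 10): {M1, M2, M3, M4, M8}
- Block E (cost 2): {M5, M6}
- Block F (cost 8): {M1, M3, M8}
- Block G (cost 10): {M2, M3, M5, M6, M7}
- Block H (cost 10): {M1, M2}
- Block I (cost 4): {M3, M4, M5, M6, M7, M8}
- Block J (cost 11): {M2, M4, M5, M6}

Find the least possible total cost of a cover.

7

B, E together cover every element (B ∪ E = {M1, M2, M3, M4, M5, M6, M7, M8}); total cost 5 + 2 = 7.
The greedy pick I, B costs 9; no covering selection beats 7.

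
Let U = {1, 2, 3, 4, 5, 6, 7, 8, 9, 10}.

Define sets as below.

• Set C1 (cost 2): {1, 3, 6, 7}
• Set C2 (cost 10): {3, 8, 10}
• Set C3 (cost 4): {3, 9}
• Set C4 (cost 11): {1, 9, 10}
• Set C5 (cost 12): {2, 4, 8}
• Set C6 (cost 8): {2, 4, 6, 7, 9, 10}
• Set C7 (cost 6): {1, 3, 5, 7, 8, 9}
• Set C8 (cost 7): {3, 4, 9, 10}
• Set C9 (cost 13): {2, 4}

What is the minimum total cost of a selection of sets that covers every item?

C6, C7 together cover every item (C6 ∪ C7 = {1, 2, 3, 4, 5, 6, 7, 8, 9, 10}); total cost 8 + 6 = 14.
The greedy pick C1, C6, C7 costs 16; no covering selection beats 14.

14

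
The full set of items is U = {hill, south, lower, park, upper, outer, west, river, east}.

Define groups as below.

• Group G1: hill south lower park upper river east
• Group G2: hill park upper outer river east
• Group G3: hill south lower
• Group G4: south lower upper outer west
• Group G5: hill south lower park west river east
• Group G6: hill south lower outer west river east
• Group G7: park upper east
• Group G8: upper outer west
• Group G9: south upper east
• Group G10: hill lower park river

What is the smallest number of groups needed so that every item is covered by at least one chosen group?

2

G6 and G7 together: G6 ∪ G7 = {hill, south, lower, park, upper, outer, west, river, east} — every item is covered.
No single group has all 9 items (the largest, G1, has 7), so 2 is optimal.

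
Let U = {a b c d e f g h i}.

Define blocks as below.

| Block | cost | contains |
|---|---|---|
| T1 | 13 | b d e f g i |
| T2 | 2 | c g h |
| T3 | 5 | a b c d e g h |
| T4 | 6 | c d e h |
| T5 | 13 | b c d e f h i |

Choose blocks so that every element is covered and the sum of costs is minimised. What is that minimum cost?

T3, T5 together cover every element (T3 ∪ T5 = {a, b, c, d, e, f, g, h, i}); total cost 5 + 13 = 18.
The greedy pick T2, T3, T1 costs 20; no covering selection beats 18.

18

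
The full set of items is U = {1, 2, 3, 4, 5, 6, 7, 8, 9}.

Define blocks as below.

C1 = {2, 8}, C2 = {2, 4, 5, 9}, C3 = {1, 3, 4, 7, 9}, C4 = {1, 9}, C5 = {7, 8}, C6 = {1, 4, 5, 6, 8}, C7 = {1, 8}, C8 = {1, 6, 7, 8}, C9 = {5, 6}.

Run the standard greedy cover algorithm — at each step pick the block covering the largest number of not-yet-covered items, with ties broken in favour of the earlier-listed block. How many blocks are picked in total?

3

Greedy: pick C3 (covers 5 new) → pick C6 (covers 3 new) → pick C1 (covers 1 new). Total picks: 3.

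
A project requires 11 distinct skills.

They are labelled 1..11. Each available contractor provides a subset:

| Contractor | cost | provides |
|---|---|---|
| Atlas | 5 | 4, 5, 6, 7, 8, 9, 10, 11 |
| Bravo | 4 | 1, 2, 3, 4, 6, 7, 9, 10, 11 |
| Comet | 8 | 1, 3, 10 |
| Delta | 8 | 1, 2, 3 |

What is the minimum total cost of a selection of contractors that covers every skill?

Atlas, Bravo together cover every skill (Atlas ∪ Bravo = {1, 2, 3, 4, 5, 6, 7, 8, 9, 10, 11}); total cost 5 + 4 = 9.
No covering selection has total cost below 9.

9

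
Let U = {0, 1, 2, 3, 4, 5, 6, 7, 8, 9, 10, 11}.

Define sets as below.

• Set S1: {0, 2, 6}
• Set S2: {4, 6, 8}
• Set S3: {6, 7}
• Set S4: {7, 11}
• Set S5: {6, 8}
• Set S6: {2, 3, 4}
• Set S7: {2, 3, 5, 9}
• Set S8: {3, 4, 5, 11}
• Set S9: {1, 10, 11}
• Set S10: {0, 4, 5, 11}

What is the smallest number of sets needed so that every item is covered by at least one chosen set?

5

S3 and S5 and S7 and S9 and S10 together: S3 ∪ S5 ∪ S7 ∪ S9 ∪ S10 = {0, 1, 2, 3, 4, 5, 6, 7, 8, 9, 10, 11} — every item is covered.
No 4 of the 10 sets cover everything (all 210 combinations miss at least one item), so 5 is optimal.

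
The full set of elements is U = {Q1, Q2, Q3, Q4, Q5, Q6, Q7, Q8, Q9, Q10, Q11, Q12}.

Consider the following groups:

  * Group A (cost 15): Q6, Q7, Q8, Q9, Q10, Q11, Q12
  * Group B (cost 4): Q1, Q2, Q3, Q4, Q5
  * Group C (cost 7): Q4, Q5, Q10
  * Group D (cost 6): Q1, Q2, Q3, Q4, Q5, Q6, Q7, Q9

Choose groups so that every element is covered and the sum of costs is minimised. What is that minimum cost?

A, B together cover every element (A ∪ B = {Q1, Q2, Q3, Q4, Q5, Q6, Q7, Q8, Q9, Q10, Q11, Q12}); total cost 15 + 4 = 19.
The greedy pick D, A costs 21; no covering selection beats 19.

19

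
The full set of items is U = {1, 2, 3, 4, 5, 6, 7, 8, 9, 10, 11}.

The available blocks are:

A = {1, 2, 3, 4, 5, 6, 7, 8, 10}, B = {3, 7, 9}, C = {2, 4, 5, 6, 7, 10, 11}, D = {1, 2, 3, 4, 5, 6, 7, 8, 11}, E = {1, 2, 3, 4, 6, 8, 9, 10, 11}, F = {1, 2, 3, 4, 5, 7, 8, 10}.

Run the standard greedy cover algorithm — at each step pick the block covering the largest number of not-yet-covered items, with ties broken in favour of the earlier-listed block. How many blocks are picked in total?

Greedy: pick A (covers 9 new) → pick E (covers 2 new). Total picks: 2.

2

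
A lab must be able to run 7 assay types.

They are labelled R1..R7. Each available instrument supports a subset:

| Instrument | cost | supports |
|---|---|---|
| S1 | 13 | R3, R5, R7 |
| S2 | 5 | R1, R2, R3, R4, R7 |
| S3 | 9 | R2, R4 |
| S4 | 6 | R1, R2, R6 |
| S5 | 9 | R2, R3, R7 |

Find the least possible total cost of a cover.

24

S1, S2, S4 together cover every assay (S1 ∪ S2 ∪ S4 = {R1, R2, R3, R4, R5, R6, R7}); total cost 13 + 5 + 6 = 24.
No covering selection has total cost below 24.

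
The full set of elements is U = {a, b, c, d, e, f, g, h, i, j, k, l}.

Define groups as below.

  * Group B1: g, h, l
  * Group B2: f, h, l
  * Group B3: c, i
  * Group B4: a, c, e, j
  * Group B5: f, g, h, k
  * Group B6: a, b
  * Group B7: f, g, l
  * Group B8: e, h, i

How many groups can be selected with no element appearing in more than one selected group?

B6, B7, B8 are pairwise disjoint (B6={a,b}; B7={f,g,l}; B8={e,h,i}).
Every remaining group overlaps one of these, and no 4 of the listed groups are pairwise disjoint, so 3 is the maximum.

3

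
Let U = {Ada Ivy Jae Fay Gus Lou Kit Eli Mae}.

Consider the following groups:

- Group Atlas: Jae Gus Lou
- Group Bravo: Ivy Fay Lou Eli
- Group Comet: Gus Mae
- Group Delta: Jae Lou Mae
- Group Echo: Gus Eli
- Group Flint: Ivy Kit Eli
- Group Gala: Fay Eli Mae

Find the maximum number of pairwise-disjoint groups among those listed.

2

Bravo, Comet are pairwise disjoint (Bravo={Ivy,Fay,Lou,Eli}; Comet={Gus,Mae}).
Every remaining group overlaps one of these, and no 3 of the listed groups are pairwise disjoint, so 2 is the maximum.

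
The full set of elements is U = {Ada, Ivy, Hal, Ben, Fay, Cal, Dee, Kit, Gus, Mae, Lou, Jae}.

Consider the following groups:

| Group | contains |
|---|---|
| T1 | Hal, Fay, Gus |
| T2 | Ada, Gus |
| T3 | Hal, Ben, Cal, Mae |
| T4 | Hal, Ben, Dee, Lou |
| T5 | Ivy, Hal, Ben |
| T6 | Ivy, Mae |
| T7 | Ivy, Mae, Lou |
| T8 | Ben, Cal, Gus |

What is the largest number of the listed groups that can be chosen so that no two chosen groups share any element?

3

T2, T4, T6 are pairwise disjoint (T2={Ada,Gus}; T4={Hal,Ben,Dee,Lou}; T6={Ivy,Mae}).
Every remaining group overlaps one of these, and no 4 of the listed groups are pairwise disjoint, so 3 is the maximum.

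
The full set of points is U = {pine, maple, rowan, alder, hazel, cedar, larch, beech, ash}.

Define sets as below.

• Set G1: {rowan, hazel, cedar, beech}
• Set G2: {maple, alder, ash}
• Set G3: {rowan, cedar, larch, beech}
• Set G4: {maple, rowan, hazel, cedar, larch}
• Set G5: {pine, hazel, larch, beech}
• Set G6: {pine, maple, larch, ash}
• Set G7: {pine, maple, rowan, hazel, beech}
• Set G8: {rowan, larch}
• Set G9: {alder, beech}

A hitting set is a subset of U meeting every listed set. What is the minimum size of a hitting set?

Take H = {rowan, alder, larch}. Each listed set contains at least one of these, so H is a hitting set of size 3.
No choice of 2 points meets every set, so 3 is the minimum.

3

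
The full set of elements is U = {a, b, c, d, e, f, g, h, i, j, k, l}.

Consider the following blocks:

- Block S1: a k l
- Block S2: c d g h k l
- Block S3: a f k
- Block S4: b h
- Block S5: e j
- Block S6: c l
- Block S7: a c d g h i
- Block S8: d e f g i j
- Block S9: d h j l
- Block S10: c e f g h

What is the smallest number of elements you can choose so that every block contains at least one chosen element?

Take T = {c, e, h, k}. Each listed block contains at least one of these, so T is a hitting set of size 4.
The blocks S3, S4, S5, S6 are pairwise disjoint, so any hitting set needs a separate element for each — at least 4. Hence 4 is optimal.

4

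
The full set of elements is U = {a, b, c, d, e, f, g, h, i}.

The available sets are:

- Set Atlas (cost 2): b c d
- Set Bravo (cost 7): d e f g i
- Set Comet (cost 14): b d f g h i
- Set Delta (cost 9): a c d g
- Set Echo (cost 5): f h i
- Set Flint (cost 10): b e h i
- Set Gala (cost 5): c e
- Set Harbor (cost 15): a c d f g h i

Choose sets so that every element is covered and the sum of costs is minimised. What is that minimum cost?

Atlas, Delta, Echo, Gala together cover every element (Atlas ∪ Delta ∪ Echo ∪ Gala = {a, b, c, d, e, f, g, h, i}); total cost 2 + 9 + 5 + 5 = 21.
The greedy pick Atlas, Echo, Bravo, Delta costs 23; no covering selection beats 21.

21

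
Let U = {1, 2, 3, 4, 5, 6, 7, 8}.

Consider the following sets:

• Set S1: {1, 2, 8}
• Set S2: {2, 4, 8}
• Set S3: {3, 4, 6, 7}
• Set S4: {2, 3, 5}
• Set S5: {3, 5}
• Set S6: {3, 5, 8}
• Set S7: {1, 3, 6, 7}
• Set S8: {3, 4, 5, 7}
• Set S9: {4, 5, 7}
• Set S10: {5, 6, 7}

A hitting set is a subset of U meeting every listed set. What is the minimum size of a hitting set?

The 3 items {2, 3, 7} hit every set.
No choice of 2 items meets every set, so 3 is the minimum.

3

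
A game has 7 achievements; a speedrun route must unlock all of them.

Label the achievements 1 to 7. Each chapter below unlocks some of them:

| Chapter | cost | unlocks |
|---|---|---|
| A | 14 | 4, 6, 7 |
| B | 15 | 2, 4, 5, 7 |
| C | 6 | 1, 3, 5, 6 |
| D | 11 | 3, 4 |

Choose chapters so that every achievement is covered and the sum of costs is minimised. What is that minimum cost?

21

B, C together cover every achievement (B ∪ C = {1, 2, 3, 4, 5, 6, 7}); total cost 15 + 6 = 21.
No covering selection has total cost below 21.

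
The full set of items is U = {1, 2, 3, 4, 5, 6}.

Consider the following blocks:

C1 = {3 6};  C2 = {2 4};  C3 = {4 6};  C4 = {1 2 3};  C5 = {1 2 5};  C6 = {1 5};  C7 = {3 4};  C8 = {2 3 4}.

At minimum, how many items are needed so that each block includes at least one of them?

H = {1, 4, 6} meets every block (each contains at least one member of H), and |H| = 3.
The blocks C1, C2, C6 are pairwise disjoint, so any hitting set needs a separate item for each — at least 3. Hence 3 is optimal.

3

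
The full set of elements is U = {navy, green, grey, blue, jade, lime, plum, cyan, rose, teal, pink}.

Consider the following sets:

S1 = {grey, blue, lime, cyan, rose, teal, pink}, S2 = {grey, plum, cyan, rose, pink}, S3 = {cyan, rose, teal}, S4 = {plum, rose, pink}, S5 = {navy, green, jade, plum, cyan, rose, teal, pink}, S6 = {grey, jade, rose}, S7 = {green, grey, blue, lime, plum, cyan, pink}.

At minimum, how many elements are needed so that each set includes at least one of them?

2

The 2 elements {lime, rose} hit every set.
No single element lies in every set, so at least 2 are needed and 2 is optimal.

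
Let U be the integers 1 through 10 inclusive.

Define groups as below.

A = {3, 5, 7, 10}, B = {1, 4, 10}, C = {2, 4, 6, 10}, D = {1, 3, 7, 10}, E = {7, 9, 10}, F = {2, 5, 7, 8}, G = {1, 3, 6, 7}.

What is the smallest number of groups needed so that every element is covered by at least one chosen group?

C, D, E, and F cover everything between them: the union {1, 2, 3, 4, 5, 6, 7, 8, 9, 10} is all of U.
Only E contains 9, so E is forced; the remaining 7 elements need at least 3 more groups (each remaining group adds at most 3) — so at least 4 groups are needed, and 4 is optimal.

4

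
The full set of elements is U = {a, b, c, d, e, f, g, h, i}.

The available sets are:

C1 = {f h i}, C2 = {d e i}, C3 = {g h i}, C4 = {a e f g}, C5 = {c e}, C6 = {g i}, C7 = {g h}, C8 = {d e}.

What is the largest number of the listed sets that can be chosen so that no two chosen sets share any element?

C5, C6 are pairwise disjoint (C5={c,e}; C6={g,i}).
Every remaining set overlaps one of these, and no 3 of the listed sets are pairwise disjoint, so 2 is the maximum.

2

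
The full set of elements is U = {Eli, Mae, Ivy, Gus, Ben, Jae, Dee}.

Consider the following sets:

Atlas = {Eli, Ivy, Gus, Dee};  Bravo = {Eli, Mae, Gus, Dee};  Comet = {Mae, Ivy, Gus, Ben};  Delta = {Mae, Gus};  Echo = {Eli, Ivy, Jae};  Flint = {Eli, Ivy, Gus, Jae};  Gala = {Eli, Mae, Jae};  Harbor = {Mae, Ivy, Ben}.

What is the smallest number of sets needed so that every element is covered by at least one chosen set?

3

Take {Atlas, Comet, Gala}. Their union is {Eli, Mae, Ivy, Gus, Ben, Jae, Dee}, which is all 7 elements.
No 2 of the 8 sets cover everything (all 28 combinations miss at least one element), so 3 is optimal.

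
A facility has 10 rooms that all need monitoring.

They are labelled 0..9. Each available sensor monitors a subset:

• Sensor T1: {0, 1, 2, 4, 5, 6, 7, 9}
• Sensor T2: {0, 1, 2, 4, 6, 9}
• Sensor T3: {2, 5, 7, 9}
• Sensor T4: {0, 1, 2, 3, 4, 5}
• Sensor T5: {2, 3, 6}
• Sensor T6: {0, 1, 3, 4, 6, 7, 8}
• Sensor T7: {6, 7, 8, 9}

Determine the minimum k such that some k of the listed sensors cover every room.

2

T1 and T6 together: T1 ∪ T6 = {0, 1, 2, 3, 4, 5, 6, 7, 8, 9} — every room is covered.
No single sensor has all 10 rooms (the largest, T1, has 8), so 2 is optimal.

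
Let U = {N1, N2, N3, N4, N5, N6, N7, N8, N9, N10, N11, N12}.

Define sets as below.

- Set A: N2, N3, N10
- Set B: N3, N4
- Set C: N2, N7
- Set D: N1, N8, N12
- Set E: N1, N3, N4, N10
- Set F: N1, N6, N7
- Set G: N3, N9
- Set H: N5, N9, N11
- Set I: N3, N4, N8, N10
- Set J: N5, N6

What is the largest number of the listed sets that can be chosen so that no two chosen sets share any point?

4

B, C, D, J are pairwise disjoint (B={N3,N4}; C={N2,N7}; D={N1,N8,N12}; J={N5,N6}).
Every remaining set overlaps one of these, and no 5 of the listed sets are pairwise disjoint, so 4 is the maximum.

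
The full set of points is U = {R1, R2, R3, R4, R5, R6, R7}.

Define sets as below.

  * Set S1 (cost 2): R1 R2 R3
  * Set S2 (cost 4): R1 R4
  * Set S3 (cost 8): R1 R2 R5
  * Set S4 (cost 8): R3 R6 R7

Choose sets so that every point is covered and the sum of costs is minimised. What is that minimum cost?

S2, S3, S4 together cover every point (S2 ∪ S3 ∪ S4 = {R1, R2, R3, R4, R5, R6, R7}); total cost 4 + 8 + 8 = 20.
The greedy pick S1, S2, S4, S3 costs 22; no covering selection beats 20.

20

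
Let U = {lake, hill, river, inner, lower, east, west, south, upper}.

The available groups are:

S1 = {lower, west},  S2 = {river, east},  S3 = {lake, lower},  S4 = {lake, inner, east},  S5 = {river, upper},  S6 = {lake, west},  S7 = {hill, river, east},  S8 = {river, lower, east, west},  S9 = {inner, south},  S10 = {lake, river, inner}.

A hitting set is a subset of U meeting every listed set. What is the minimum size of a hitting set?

H = {lake, river, inner, west} meets every group (each contains at least one member of H), and |H| = 4.
No choice of 3 points meets every group, so 4 is the minimum.

4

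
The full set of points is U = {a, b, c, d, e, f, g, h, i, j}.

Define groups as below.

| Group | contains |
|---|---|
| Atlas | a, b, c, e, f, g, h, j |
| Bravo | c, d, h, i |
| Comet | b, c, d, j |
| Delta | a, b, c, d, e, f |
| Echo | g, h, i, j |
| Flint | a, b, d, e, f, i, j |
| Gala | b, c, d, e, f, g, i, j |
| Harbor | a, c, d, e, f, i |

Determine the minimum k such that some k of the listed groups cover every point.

Take {Atlas, Gala}. Their union is {a, b, c, d, e, f, g, h, i, j}, which is all 10 points.
No single group has all 10 points (the largest, Atlas, has 8), so 2 is optimal.

2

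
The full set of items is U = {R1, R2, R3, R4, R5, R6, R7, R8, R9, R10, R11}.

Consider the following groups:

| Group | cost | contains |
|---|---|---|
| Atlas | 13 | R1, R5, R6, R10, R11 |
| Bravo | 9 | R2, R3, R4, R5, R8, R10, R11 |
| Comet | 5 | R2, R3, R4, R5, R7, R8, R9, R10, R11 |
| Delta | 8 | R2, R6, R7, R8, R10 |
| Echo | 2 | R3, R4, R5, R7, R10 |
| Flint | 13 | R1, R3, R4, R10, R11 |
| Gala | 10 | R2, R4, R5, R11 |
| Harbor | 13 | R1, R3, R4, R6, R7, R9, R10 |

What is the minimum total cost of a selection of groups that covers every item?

Comet, Harbor together cover every item (Comet ∪ Harbor = {R1, R2, R3, R4, R5, R6, R7, R8, R9, R10, R11}); total cost 5 + 13 = 18.
The greedy pick Echo, Comet, Atlas costs 20; no covering selection beats 18.

18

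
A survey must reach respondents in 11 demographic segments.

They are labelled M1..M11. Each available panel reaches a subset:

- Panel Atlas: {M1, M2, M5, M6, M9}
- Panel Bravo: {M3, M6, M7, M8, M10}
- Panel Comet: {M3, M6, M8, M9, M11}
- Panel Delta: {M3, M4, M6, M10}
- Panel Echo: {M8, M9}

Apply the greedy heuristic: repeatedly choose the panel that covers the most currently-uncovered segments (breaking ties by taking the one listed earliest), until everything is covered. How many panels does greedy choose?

4

Greedy: pick Atlas (covers 5 new) → pick Bravo (covers 4 new) → pick Comet (covers 1 new) → pick Delta (covers 1 new). Total picks: 4.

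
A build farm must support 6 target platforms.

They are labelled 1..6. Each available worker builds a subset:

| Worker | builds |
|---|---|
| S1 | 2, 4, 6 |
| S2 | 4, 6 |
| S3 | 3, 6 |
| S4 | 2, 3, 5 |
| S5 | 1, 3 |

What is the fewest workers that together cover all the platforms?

3

S2 and S4 and S5 together: S2 ∪ S4 ∪ S5 = {1, 2, 3, 4, 5, 6} — every platform is covered.
Only S5 contains 1, so S5 is forced; the remaining 4 platforms need at least 2 more workers (each remaining worker adds at most 3) — so at least 3 workers are needed, and 3 is optimal.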